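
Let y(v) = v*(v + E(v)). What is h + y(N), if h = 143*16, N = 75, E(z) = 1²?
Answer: 7988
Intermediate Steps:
E(z) = 1
y(v) = v*(1 + v) (y(v) = v*(v + 1) = v*(1 + v))
h = 2288
h + y(N) = 2288 + 75*(1 + 75) = 2288 + 75*76 = 2288 + 5700 = 7988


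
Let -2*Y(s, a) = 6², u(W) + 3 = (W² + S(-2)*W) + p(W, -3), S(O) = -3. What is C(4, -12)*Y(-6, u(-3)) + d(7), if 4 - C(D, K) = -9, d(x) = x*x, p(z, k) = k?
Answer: -185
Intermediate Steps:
d(x) = x²
C(D, K) = 13 (C(D, K) = 4 - 1*(-9) = 4 + 9 = 13)
u(W) = -6 + W² - 3*W (u(W) = -3 + ((W² - 3*W) - 3) = -3 + (-3 + W² - 3*W) = -6 + W² - 3*W)
Y(s, a) = -18 (Y(s, a) = -½*6² = -½*36 = -18)
C(4, -12)*Y(-6, u(-3)) + d(7) = 13*(-18) + 7² = -234 + 49 = -185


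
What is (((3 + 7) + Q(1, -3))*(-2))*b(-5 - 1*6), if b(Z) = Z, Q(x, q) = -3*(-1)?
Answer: 286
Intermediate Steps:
Q(x, q) = 3
(((3 + 7) + Q(1, -3))*(-2))*b(-5 - 1*6) = (((3 + 7) + 3)*(-2))*(-5 - 1*6) = ((10 + 3)*(-2))*(-5 - 6) = (13*(-2))*(-11) = -26*(-11) = 286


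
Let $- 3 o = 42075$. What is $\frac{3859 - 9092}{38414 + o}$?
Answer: $- \frac{5233}{24389} \approx -0.21456$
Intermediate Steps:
$o = -14025$ ($o = \left(- \frac{1}{3}\right) 42075 = -14025$)
$\frac{3859 - 9092}{38414 + o} = \frac{3859 - 9092}{38414 - 14025} = - \frac{5233}{24389}$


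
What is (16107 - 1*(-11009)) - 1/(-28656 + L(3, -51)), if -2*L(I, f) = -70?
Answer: 776087037/28621 ≈ 27116.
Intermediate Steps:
L(I, f) = 35 (L(I, f) = -½*(-70) = 35)
(16107 - 1*(-11009)) - 1/(-28656 + L(3, -51)) = (16107 - 1*(-11009)) - 1/(-28656 + 35) = (16107 + 11009) - 1/(-28621) = 27116 - 1*(-1/28621) = 27116 + 1/28621 = 776087037/28621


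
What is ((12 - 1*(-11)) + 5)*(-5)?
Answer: -140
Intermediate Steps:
((12 - 1*(-11)) + 5)*(-5) = ((12 + 11) + 5)*(-5) = (23 + 5)*(-5) = 28*(-5) = -140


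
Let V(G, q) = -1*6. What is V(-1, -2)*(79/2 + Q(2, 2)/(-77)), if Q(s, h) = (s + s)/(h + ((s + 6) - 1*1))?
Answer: -54739/231 ≈ -236.97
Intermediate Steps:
V(G, q) = -6
Q(s, h) = 2*s/(5 + h + s) (Q(s, h) = (2*s)/(h + ((6 + s) - 1)) = (2*s)/(h + (5 + s)) = (2*s)/(5 + h + s) = 2*s/(5 + h + s))
V(-1, -2)*(79/2 + Q(2, 2)/(-77)) = -6*(79/2 + (2*2/(5 + 2 + 2))/(-77)) = -6*(79*(½) + (2*2/9)*(-1/77)) = -6*(79/2 + (2*2*(⅑))*(-1/77)) = -6*(79/2 + (4/9)*(-1/77)) = -6*(79/2 - 4/693) = -6*54739/1386 = -54739/231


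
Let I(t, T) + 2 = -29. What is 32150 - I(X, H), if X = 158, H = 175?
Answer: 32181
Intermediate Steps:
I(t, T) = -31 (I(t, T) = -2 - 29 = -31)
32150 - I(X, H) = 32150 - 1*(-31) = 32150 + 31 = 32181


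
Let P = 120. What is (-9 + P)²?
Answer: 12321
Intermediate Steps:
(-9 + P)² = (-9 + 120)² = 111² = 12321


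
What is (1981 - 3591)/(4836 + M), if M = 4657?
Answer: -1610/9493 ≈ -0.16960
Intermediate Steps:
(1981 - 3591)/(4836 + M) = (1981 - 3591)/(4836 + 4657) = -1610/9493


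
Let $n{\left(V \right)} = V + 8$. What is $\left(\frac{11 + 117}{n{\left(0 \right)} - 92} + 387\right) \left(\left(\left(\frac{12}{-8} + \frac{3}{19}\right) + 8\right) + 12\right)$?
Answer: $\frac{5739355}{798} \approx 7192.2$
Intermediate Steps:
$n{\left(V \right)} = 8 + V$
$\left(\frac{11 + 117}{n{\left(0 \right)} - 92} + 387\right) \left(\left(\left(\frac{12}{-8} + \frac{3}{19}\right) + 8\right) + 12\right) = \left(\frac{11 + 117}{\left(8 + 0\right) - 92} + 387\right) \left(\left(\left(\frac{12}{-8} + \frac{3}{19}\right) + 8\right) + 12\right) = \left(\frac{128}{8 - 92} + 387\right) \left(\left(\left(12 \left(- \frac{1}{8}\right) + 3 \cdot \frac{1}{19}\right) + 8\right) + 12\right) = \left(\frac{128}{-84} + 387\right) \left(\left(\left(- \frac{3}{2} + \frac{3}{19}\right) + 8\right) + 12\right) = \left(128 \left(- \frac{1}{84}\right) + 387\right) \left(\left(- \frac{51}{38} + 8\right) + 12\right) = \left(- \frac{32}{21} + 387\right) \left(\frac{253}{38} + 12\right) = \frac{8095}{21} \cdot \frac{709}{38} = \frac{5739355}{798}$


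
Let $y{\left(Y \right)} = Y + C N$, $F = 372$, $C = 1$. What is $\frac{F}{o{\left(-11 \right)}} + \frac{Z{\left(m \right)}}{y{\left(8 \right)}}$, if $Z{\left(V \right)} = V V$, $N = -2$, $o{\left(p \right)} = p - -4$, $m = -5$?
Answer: $- \frac{2057}{42} \approx -48.976$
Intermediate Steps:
$o{\left(p \right)} = 4 + p$ ($o{\left(p \right)} = p + 4 = 4 + p$)
$Z{\left(V \right)} = V^{2}$
$y{\left(Y \right)} = -2 + Y$ ($y{\left(Y \right)} = Y + 1 \left(-2\right) = Y - 2 = -2 + Y$)
$\frac{F}{o{\left(-11 \right)}} + \frac{Z{\left(m \right)}}{y{\left(8 \right)}} = \frac{372}{4 - 11} + \frac{\left(-5\right)^{2}}{-2 + 8} = \frac{372}{-7} + \frac{25}{6} = 372 \left(- \frac{1}{7}\right) + 25 \cdot \frac{1}{6} = - \frac{372}{7} + \frac{25}{6} = - \frac{2057}{42}$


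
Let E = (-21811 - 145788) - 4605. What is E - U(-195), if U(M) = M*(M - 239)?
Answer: -256834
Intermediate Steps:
U(M) = M*(-239 + M)
E = -172204 (E = -167599 - 4605 = -172204)
E - U(-195) = -172204 - (-195)*(-239 - 195) = -172204 - (-195)*(-434) = -172204 - 1*84630 = -172204 - 84630 = -256834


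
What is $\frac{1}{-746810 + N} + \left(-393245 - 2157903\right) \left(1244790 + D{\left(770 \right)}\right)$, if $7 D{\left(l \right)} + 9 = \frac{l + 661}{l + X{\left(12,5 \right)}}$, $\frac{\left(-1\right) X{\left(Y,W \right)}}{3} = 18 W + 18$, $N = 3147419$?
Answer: $- \frac{1700034556010375303363}{535335807} \approx -3.1756 \cdot 10^{12}$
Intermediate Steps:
$X{\left(Y,W \right)} = -54 - 54 W$ ($X{\left(Y,W \right)} = - 3 \left(18 W + 18\right) = - 3 \left(18 + 18 W\right) = -54 - 54 W$)
$D{\left(l \right)} = - \frac{9}{7} + \frac{661 + l}{7 \left(-324 + l\right)}$ ($D{\left(l \right)} = - \frac{9}{7} + \frac{\left(l + 661\right) \frac{1}{l - 324}}{7} = - \frac{9}{7} + \frac{\left(661 + l\right) \frac{1}{l - 324}}{7} = - \frac{9}{7} + \frac{\left(661 + l\right) \frac{1}{-324 + l}}{7} = - \frac{9}{7} + \frac{\frac{1}{-324 + l} \left(661 + l\right)}{7} = - \frac{9}{7} + \frac{661 + l}{7 \left(-324 + l\right)}$)
$\frac{1}{-746810 + N} + \left(-393245 - 2157903\right) \left(1244790 + D{\left(770 \right)}\right) = \frac{1}{-746810 + 3147419} + \left(-393245 - 2157903\right) \left(1244790 + \frac{3577 - 6160}{7 \left(-324 + 770\right)}\right) = \frac{1}{2400609} - 2551148 \left(1244790 + \frac{3577 - 6160}{7 \cdot 446}\right) = \frac{1}{2400609} - 2551148 \left(1244790 + \frac{1}{7} \cdot \frac{1}{446} \left(-2583\right)\right) = \frac{1}{2400609} - 2551148 \left(1244790 - \frac{369}{446}\right) = \frac{1}{2400609} - \frac{708168034032354}{223} = - \frac{1700034556010375303363}{535335807}$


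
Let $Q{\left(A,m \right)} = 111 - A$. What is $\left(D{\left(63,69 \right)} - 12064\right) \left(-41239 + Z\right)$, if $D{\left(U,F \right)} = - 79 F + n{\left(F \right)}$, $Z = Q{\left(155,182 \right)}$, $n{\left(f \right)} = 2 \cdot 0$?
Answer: $723071745$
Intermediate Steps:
$n{\left(f \right)} = 0$
$Z = -44$ ($Z = 111 - 155 = -44$)
$D{\left(U,F \right)} = - 79 F$ ($D{\left(U,F \right)} = - 79 F + 0 = - 79 F$)
$\left(D{\left(63,69 \right)} - 12064\right) \left(-41239 + Z\right) = \left(\left(-79\right) 69 - 12064\right) \left(-41239 - 44\right) = \left(-5451 - 12064\right) \left(-41283\right) = \left(-17515\right) \left(-41283\right) = 723071745$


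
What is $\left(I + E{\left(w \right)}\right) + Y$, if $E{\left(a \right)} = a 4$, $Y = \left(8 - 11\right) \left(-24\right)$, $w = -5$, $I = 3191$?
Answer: $3243$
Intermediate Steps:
$Y = 72$ ($Y = \left(-3\right) \left(-24\right) = 72$)
$E{\left(a \right)} = 4 a$
$\left(I + E{\left(w \right)}\right) + Y = \left(3191 + 4 \left(-5\right)\right) + 72 = \left(3191 - 20\right) + 72 = 3171 + 72 = 3243$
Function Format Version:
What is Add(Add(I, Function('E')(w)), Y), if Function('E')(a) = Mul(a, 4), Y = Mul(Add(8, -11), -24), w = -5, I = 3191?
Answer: 3243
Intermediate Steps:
Y = 72 (Y = Mul(-3, -24) = 72)
Function('E')(a) = Mul(4, a)
Add(Add(I, Function('E')(w)), Y) = Add(Add(3191, Mul(4, -5)), 72) = Add(Add(3191, -20), 72) = Add(3171, 72) = 3243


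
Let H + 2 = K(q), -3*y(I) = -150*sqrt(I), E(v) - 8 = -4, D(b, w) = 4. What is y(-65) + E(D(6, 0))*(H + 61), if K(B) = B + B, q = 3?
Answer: 260 + 50*I*sqrt(65) ≈ 260.0 + 403.11*I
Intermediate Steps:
E(v) = 4 (E(v) = 8 - 4 = 4)
K(B) = 2*B
y(I) = 50*sqrt(I) (y(I) = -(-50)*sqrt(I) = 50*sqrt(I))
H = 4 (H = -2 + 2*3 = -2 + 6 = 4)
y(-65) + E(D(6, 0))*(H + 61) = 50*sqrt(-65) + 4*(4 + 61) = 50*(I*sqrt(65)) + 4*65 = 50*I*sqrt(65) + 260 = 260 + 50*I*sqrt(65)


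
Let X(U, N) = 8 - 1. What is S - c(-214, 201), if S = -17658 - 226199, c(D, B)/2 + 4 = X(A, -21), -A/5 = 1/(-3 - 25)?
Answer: -243863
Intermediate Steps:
A = 5/28 (A = -5/(-3 - 25) = -5/(-28) = -5*(-1/28) = 5/28 ≈ 0.17857)
X(U, N) = 7
c(D, B) = 6 (c(D, B) = -8 + 2*7 = -8 + 14 = 6)
S = -243857
S - c(-214, 201) = -243857 - 1*6 = -243857 - 6 = -243863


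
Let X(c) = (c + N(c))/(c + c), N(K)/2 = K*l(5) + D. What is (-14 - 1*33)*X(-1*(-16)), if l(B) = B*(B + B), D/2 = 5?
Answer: -19223/8 ≈ -2402.9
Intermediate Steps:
D = 10 (D = 2*5 = 10)
l(B) = 2*B² (l(B) = B*(2*B) = 2*B²)
N(K) = 20 + 100*K (N(K) = 2*(K*(2*5²) + 10) = 2*(K*(2*25) + 10) = 2*(K*50 + 10) = 2*(50*K + 10) = 2*(10 + 50*K) = 20 + 100*K)
X(c) = (20 + 101*c)/(2*c) (X(c) = (c + (20 + 100*c))/(c + c) = (20 + 101*c)/((2*c)) = (20 + 101*c)*(1/(2*c)) = (20 + 101*c)/(2*c))
(-14 - 1*33)*X(-1*(-16)) = (-14 - 1*33)*(101/2 + 10/((-1*(-16)))) = (-14 - 33)*(101/2 + 10/16) = -47*(101/2 + 10*(1/16)) = -47*(101/2 + 5/8) = -47*409/8 = -19223/8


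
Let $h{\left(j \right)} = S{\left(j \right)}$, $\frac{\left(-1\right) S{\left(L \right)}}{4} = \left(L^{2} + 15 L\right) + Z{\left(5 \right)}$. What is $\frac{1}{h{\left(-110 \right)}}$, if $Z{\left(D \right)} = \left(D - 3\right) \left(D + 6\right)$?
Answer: $- \frac{1}{41888} \approx -2.3873 \cdot 10^{-5}$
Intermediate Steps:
$Z{\left(D \right)} = \left(-3 + D\right) \left(6 + D\right)$
$S{\left(L \right)} = -88 - 60 L - 4 L^{2}$ ($S{\left(L \right)} = - 4 \left(\left(L^{2} + 15 L\right) + \left(-18 + 5^{2} + 3 \cdot 5\right)\right) = - 4 \left(\left(L^{2} + 15 L\right) + \left(-18 + 25 + 15\right)\right) = - 4 \left(\left(L^{2} + 15 L\right) + 22\right) = - 4 \left(22 + L^{2} + 15 L\right) = -88 - 60 L - 4 L^{2}$)
$h{\left(j \right)} = -88 - 60 j - 4 j^{2}$
$\frac{1}{h{\left(-110 \right)}} = \frac{1}{-88 - -6600 - 4 \left(-110\right)^{2}} = \frac{1}{-88 + 6600 - 48400} = \frac{1}{-41888} = - \frac{1}{41888}$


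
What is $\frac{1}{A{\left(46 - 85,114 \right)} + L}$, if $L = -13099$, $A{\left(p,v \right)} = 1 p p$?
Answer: $- \frac{1}{11578} \approx -8.6371 \cdot 10^{-5}$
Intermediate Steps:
$A{\left(p,v \right)} = p^{2}$ ($A{\left(p,v \right)} = p p = p^{2}$)
$\frac{1}{A{\left(46 - 85,114 \right)} + L} = \frac{1}{\left(46 - 85\right)^{2} - 13099} = \frac{1}{\left(-39\right)^{2} - 13099} = \frac{1}{1521 - 13099} = \frac{1}{-11578} = - \frac{1}{11578}$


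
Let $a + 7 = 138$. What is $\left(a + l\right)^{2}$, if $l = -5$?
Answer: $15876$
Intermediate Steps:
$a = 131$ ($a = -7 + 138 = 131$)
$\left(a + l\right)^{2} = \left(131 - 5\right)^{2} = 126^{2} = 15876$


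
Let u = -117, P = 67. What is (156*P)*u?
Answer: -1222884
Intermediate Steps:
(156*P)*u = (156*67)*(-117) = 10452*(-117) = -1222884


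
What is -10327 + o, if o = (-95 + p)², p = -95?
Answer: 25773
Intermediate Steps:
o = 36100 (o = (-95 - 95)² = (-190)² = 36100)
-10327 + o = -10327 + 36100 = 25773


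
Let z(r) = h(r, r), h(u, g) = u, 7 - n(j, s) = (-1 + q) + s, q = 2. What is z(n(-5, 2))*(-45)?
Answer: -180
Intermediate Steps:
n(j, s) = 6 - s (n(j, s) = 7 - ((-1 + 2) + s) = 7 - (1 + s) = 7 + (-1 - s) = 6 - s)
z(r) = r
z(n(-5, 2))*(-45) = (6 - 1*2)*(-45) = (6 - 2)*(-45) = 4*(-45) = -180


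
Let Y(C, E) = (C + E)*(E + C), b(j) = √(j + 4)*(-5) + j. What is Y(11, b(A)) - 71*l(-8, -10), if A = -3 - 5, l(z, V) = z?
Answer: 477 - 60*I ≈ 477.0 - 60.0*I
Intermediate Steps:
A = -8
b(j) = j - 5*√(4 + j) (b(j) = √(4 + j)*(-5) + j = -5*√(4 + j) + j = j - 5*√(4 + j))
Y(C, E) = (C + E)² (Y(C, E) = (C + E)*(C + E) = (C + E)²)
Y(11, b(A)) - 71*l(-8, -10) = (11 + (-8 - 5*√(4 - 8)))² - 71*(-8) = (11 + (-8 - 10*I))² + 568 = (3 - 10*I)² + 568 = 568 + (3 - 10*I)²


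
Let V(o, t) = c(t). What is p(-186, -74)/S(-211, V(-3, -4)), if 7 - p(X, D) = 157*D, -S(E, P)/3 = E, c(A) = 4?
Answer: 3875/211 ≈ 18.365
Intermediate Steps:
V(o, t) = 4
S(E, P) = -3*E
p(X, D) = 7 - 157*D
p(-186, -74)/S(-211, V(-3, -4)) = (7 - 157*(-74))/((-3*(-211))) = (7 + 11618)/633 = 11625*(1/633) = 3875/211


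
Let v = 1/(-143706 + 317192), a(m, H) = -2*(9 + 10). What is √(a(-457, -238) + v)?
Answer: I*√1143700729962/173486 ≈ 6.1644*I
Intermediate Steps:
a(m, H) = -38 (a(m, H) = -2*19 = -38)
v = 1/173486 ≈ 5.7642e-6
√(a(-457, -238) + v) = √(-38 + 1/173486) = √(-6592467/173486) = I*√1143700729962/173486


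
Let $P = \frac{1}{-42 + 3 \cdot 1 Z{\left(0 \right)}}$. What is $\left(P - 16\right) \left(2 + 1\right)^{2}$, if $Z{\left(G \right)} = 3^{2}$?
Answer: $- \frac{723}{5} \approx -144.6$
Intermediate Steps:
$Z{\left(G \right)} = 9$
$P = - \frac{1}{15}$ ($P = \frac{1}{-42 + 3 \cdot 1 \cdot 9} = \frac{1}{-42 + 3 \cdot 9} = \frac{1}{-42 + 27} = \frac{1}{-15} = - \frac{1}{15} \approx -0.066667$)
$\left(P - 16\right) \left(2 + 1\right)^{2} = \left(- \frac{1}{15} - 16\right) \left(2 + 1\right)^{2} = - \frac{241 \cdot 3^{2}}{15} = \left(- \frac{241}{15}\right) 9 = - \frac{723}{5}$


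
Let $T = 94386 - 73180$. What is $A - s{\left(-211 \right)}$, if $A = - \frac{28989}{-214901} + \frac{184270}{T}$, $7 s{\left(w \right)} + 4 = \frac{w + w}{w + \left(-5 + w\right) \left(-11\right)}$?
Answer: $\frac{325419940042156}{34532111816965} \approx 9.4237$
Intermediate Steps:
$s{\left(w \right)} = - \frac{4}{7} + \frac{2 w}{7 \left(55 - 10 w\right)}$ ($s{\left(w \right)} = - \frac{4}{7} + \frac{\left(w + w\right) \frac{1}{w + \left(-5 + w\right) \left(-11\right)}}{7} = - \frac{4}{7} + \frac{2 w \frac{1}{w - \left(-55 + 11 w\right)}}{7} = - \frac{4}{7} + \frac{2 w \frac{1}{55 - 10 w}}{7} = - \frac{4}{7} + \frac{2 w}{7 \left(55 - 10 w\right)}$)
$T = 21206$ ($T = 94386 - 73180 = 21206$)
$A = \frac{20107274002}{2278595303}$ ($A = - \frac{28989}{-214901} + \frac{184270}{21206} = \left(-28989\right) \left(- \frac{1}{214901}\right) + 184270 \cdot \frac{1}{21206} = \frac{28989}{214901} + \frac{92135}{10603} = \frac{20107274002}{2278595303} \approx 8.8244$)
$A - s{\left(-211 \right)} = \frac{20107274002}{2278595303} - \frac{2 \left(110 - -4431\right)}{35 \left(-11 + 2 \left(-211\right)\right)} = \frac{20107274002}{2278595303} - \frac{2 \left(110 + 4431\right)}{35 \left(-11 - 422\right)} = \frac{20107274002}{2278595303} - \frac{2}{35} \frac{1}{-433} \cdot 4541 = \frac{20107274002}{2278595303} - \frac{2}{35} \left(- \frac{1}{433}\right) 4541 = \frac{20107274002}{2278595303} - - \frac{9082}{15155} = \frac{20107274002}{2278595303} + \frac{9082}{15155} = \frac{325419940042156}{34532111816965}$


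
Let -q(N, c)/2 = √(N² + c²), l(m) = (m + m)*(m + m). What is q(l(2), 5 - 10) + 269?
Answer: 269 - 2*√281 ≈ 235.47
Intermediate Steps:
l(m) = 4*m² (l(m) = (2*m)*(2*m) = 4*m²)
q(N, c) = -2*√(N² + c²)
q(l(2), 5 - 10) + 269 = -2*√((4*2²)² + (5 - 10)²) + 269 = -2*√((4*4)² + (-5)²) + 269 = -2*√(16² + 25) + 269 = -2*√(256 + 25) + 269 = -2*√281 + 269 = 269 - 2*√281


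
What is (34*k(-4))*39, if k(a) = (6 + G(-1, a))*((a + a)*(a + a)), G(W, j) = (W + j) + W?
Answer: 0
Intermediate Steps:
G(W, j) = j + 2*W
k(a) = 4*a**2*(4 + a) (k(a) = (6 + (a + 2*(-1)))*((a + a)*(a + a)) = (6 + (a - 2))*((2*a)*(2*a)) = (6 + (-2 + a))*(4*a**2) = (4 + a)*(4*a**2) = 4*a**2*(4 + a))
(34*k(-4))*39 = (34*(4*(-4)**2*(4 - 4)))*39 = (34*(4*16*0))*39 = (34*0)*39 = 0*39 = 0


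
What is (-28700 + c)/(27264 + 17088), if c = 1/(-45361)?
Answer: -144651189/223539008 ≈ -0.64710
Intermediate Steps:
c = -1/45361 ≈ -2.2045e-5
(-28700 + c)/(27264 + 17088) = (-28700 - 1/45361)/(27264 + 17088) = -1301860701/45361/44352 = -1301860701/45361*1/44352 = -144651189/223539008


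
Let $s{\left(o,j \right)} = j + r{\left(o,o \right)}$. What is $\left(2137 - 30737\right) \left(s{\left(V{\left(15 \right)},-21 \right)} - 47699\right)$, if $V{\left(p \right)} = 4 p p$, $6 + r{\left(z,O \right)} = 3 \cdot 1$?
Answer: $1364877800$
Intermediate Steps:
$r{\left(z,O \right)} = -3$ ($r{\left(z,O \right)} = -6 + 3 \cdot 1 = -6 + 3 = -3$)
$V{\left(p \right)} = 4 p^{2}$
$s{\left(o,j \right)} = -3 + j$ ($s{\left(o,j \right)} = j - 3 = -3 + j$)
$\left(2137 - 30737\right) \left(s{\left(V{\left(15 \right)},-21 \right)} - 47699\right) = \left(2137 - 30737\right) \left(\left(-3 - 21\right) - 47699\right) = - 28600 \left(-24 - 47699\right) = \left(-28600\right) \left(-47723\right) = 1364877800$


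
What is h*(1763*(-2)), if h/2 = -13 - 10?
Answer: 162196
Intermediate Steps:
h = -46 (h = 2*(-13 - 10) = 2*(-23) = -46)
h*(1763*(-2)) = -81098*(-2) = -46*(-3526) = 162196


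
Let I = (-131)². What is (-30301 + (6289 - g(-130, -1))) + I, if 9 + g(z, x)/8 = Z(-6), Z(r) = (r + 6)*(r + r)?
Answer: -6779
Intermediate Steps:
Z(r) = 2*r*(6 + r) (Z(r) = (6 + r)*(2*r) = 2*r*(6 + r))
I = 17161
g(z, x) = -72 (g(z, x) = -72 + 8*(2*(-6)*(6 - 6)) = -72 + 8*(2*(-6)*0) = -72 + 8*0 = -72 + 0 = -72)
(-30301 + (6289 - g(-130, -1))) + I = (-30301 + (6289 - 1*(-72))) + 17161 = (-30301 + (6289 + 72)) + 17161 = (-30301 + 6361) + 17161 = -23940 + 17161 = -6779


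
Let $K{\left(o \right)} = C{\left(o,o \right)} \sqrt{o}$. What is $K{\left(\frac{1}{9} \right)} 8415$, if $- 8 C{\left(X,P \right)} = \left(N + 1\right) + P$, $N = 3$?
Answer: $- \frac{34595}{24} \approx -1441.5$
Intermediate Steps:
$C{\left(X,P \right)} = - \frac{1}{2} - \frac{P}{8}$ ($C{\left(X,P \right)} = - \frac{\left(3 + 1\right) + P}{8} = - \frac{4 + P}{8} = - \frac{1}{2} - \frac{P}{8}$)
$K{\left(o \right)} = \sqrt{o} \left(- \frac{1}{2} - \frac{o}{8}\right)$ ($K{\left(o \right)} = \left(- \frac{1}{2} - \frac{o}{8}\right) \sqrt{o} = \sqrt{o} \left(- \frac{1}{2} - \frac{o}{8}\right)$)
$K{\left(\frac{1}{9} \right)} 8415 = \frac{\sqrt{\frac{1}{9}} \left(-4 - \frac{1}{9}\right)}{8} \cdot 8415 = \frac{-4 - \frac{1}{9}}{8 \cdot 3} \cdot 8415 = \frac{1}{8} \cdot \frac{1}{3} \left(-4 - \frac{1}{9}\right) 8415 = \frac{1}{8} \cdot \frac{1}{3} \left(- \frac{37}{9}\right) 8415 = \left(- \frac{37}{216}\right) 8415 = - \frac{34595}{24}$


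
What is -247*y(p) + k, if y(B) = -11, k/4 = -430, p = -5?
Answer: 997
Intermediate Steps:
k = -1720 (k = 4*(-430) = -1720)
-247*y(p) + k = -247*(-11) - 1720 = 2717 - 1720 = 997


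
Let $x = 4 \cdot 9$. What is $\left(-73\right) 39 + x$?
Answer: $-2811$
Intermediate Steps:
$x = 36$
$\left(-73\right) 39 + x = \left(-73\right) 39 + 36 = -2847 + 36 = -2811$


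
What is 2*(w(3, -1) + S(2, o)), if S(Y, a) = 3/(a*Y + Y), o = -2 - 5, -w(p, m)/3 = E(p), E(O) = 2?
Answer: -25/2 ≈ -12.500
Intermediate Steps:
w(p, m) = -6 (w(p, m) = -3*2 = -6)
o = -7
S(Y, a) = 3/(Y + Y*a) (S(Y, a) = 3/(Y*a + Y) = 3/(Y + Y*a))
2*(w(3, -1) + S(2, o)) = 2*(-6 + 3/(2*(1 - 7))) = 2*(-6 + 3*(½)/(-6)) = 2*(-6 + 3*(½)*(-⅙)) = 2*(-6 - ¼) = 2*(-25/4) = -25/2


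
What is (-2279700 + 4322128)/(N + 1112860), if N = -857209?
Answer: 2042428/255651 ≈ 7.9891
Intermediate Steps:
(-2279700 + 4322128)/(N + 1112860) = (-2279700 + 4322128)/(-857209 + 1112860) = 2042428/255651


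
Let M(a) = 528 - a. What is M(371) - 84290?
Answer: -84133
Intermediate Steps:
M(371) - 84290 = (528 - 1*371) - 84290 = (528 - 371) - 84290 = 157 - 84290 = -84133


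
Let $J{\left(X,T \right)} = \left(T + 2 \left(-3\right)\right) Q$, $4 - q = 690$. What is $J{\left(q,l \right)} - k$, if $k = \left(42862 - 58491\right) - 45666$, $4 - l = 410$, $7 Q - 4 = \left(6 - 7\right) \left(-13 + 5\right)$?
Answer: $\frac{424121}{7} \approx 60589.0$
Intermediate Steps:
$Q = \frac{12}{7}$ ($Q = \frac{4}{7} + \frac{\left(6 - 7\right) \left(-13 + 5\right)}{7} = \frac{4}{7} + \frac{\left(-1\right) \left(-8\right)}{7} = \frac{4}{7} + \frac{1}{7} \cdot 8 = \frac{4}{7} + \frac{8}{7} = \frac{12}{7} \approx 1.7143$)
$q = -686$ ($q = 4 - 690 = -686$)
$l = -406$ ($l = 4 - 410 = -406$)
$k = -61295$ ($k = -15629 - 45666 = -61295$)
$J{\left(X,T \right)} = - \frac{72}{7} + \frac{12 T}{7}$ ($J{\left(X,T \right)} = \left(T + 2 \left(-3\right)\right) \frac{12}{7} = \left(T - 6\right) \frac{12}{7} = \left(-6 + T\right) \frac{12}{7} = - \frac{72}{7} + \frac{12 T}{7}$)
$J{\left(q,l \right)} - k = \left(- \frac{72}{7} + \frac{12}{7} \left(-406\right)\right) - -61295 = \left(- \frac{72}{7} - 696\right) + 61295 = - \frac{4944}{7} + 61295 = \frac{424121}{7}$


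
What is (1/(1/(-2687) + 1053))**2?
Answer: 7219969/8005560948100 ≈ 9.0187e-7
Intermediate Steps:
(1/(1/(-2687) + 1053))**2 = (1/(-1/2687 + 1053))**2 = (1/(2829410/2687))**2 = (2687/2829410)**2 = 7219969/8005560948100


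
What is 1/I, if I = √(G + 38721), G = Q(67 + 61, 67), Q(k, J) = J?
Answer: √9697/19394 ≈ 0.0050775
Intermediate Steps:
G = 67
I = 2*√9697 (I = √(67 + 38721) = √38788 = 2*√9697 ≈ 196.95)
1/I = 1/(2*√9697) = √9697/19394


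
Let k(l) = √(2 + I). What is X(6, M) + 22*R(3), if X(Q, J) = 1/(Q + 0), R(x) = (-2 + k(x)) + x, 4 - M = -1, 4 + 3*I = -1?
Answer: 133/6 + 22*√3/3 ≈ 34.868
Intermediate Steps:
I = -5/3 (I = -4/3 + (⅓)*(-1) = -4/3 - ⅓ = -5/3 ≈ -1.6667)
M = 5 (M = 4 - 1*(-1) = 4 + 1 = 5)
k(l) = √3/3 (k(l) = √(2 - 5/3) = √(⅓) = √3/3)
R(x) = -2 + x + √3/3 (R(x) = (-2 + √3/3) + x = -2 + x + √3/3)
X(Q, J) = 1/Q
X(6, M) + 22*R(3) = 1/6 + 22*(-2 + 3 + √3/3) = ⅙ + 22*(1 + √3/3) = ⅙ + (22 + 22*√3/3) = 133/6 + 22*√3/3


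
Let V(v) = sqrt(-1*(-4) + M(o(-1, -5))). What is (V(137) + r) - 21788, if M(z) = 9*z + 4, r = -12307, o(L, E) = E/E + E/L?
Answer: -34095 + sqrt(62) ≈ -34087.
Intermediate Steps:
o(L, E) = 1 + E/L
M(z) = 4 + 9*z
V(v) = sqrt(62) (V(v) = sqrt(-1*(-4) + (4 + 9*((-5 - 1)/(-1)))) = sqrt(4 + (4 + 9*(-1*(-6)))) = sqrt(4 + (4 + 9*6)) = sqrt(4 + (4 + 54)) = sqrt(4 + 58) = sqrt(62))
(V(137) + r) - 21788 = (sqrt(62) - 12307) - 21788 = (-12307 + sqrt(62)) - 21788 = -34095 + sqrt(62)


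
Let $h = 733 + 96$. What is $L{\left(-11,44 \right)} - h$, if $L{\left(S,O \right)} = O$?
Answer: $-785$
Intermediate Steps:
$h = 829$
$L{\left(-11,44 \right)} - h = 44 - 829 = -785$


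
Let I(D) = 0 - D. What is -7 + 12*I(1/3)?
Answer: -11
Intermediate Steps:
I(D) = -D
-7 + 12*I(1/3) = -7 + 12*(-1/3) = -7 + 12*(-1*⅓) = -7 + 12*(-⅓) = -7 - 4 = -11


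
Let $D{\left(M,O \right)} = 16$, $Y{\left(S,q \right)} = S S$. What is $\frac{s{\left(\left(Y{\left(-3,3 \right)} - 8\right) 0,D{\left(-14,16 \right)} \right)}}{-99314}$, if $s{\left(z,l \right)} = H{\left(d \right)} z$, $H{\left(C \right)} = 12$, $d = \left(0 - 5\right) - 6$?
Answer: $0$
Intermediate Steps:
$d = -11$ ($d = -5 - 6 = -11$)
$Y{\left(S,q \right)} = S^{2}$
$s{\left(z,l \right)} = 12 z$
$\frac{s{\left(\left(Y{\left(-3,3 \right)} - 8\right) 0,D{\left(-14,16 \right)} \right)}}{-99314} = \frac{12 \left(\left(-3\right)^{2} - 8\right) 0}{-99314} = 12 \left(9 - 8\right) 0 \left(- \frac{1}{99314}\right) = 12 \cdot 1 \cdot 0 \left(- \frac{1}{99314}\right) = 12 \cdot 0 \left(- \frac{1}{99314}\right) = 0 \left(- \frac{1}{99314}\right) = 0$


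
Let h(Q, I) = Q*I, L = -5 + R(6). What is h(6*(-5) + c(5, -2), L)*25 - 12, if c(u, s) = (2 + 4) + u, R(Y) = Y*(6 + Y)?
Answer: -31837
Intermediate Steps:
L = 67 (L = -5 + 6*(6 + 6) = -5 + 6*12 = -5 + 72 = 67)
c(u, s) = 6 + u
h(Q, I) = I*Q
h(6*(-5) + c(5, -2), L)*25 - 12 = (67*(6*(-5) + (6 + 5)))*25 - 12 = (67*(-30 + 11))*25 - 12 = (67*(-19))*25 - 12 = -1273*25 - 12 = -31825 - 12 = -31837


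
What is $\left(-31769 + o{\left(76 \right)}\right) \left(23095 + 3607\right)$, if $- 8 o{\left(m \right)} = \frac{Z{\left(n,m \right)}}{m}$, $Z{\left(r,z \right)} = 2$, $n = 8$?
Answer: $- \frac{128940980727}{152} \approx -8.483 \cdot 10^{8}$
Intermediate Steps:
$o{\left(m \right)} = - \frac{1}{4 m}$ ($o{\left(m \right)} = - \frac{2 \frac{1}{m}}{8} = - \frac{1}{4 m}$)
$\left(-31769 + o{\left(76 \right)}\right) \left(23095 + 3607\right) = \left(-31769 - \frac{1}{4 \cdot 76}\right) \left(23095 + 3607\right) = \left(-31769 - \frac{1}{304}\right) 26702 = \left(- \frac{9657777}{304}\right) 26702 = - \frac{128940980727}{152}$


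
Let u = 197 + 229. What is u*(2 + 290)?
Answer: 124392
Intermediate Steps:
u = 426
u*(2 + 290) = 426*(2 + 290) = 426*292 = 124392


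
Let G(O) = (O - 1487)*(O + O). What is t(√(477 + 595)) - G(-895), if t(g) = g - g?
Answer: -4263780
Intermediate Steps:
G(O) = 2*O*(-1487 + O) (G(O) = (-1487 + O)*(2*O) = 2*O*(-1487 + O))
t(g) = 0
t(√(477 + 595)) - G(-895) = 0 - 2*(-895)*(-1487 - 895) = 0 - 2*(-895)*(-2382) = 0 - 1*4263780 = 0 - 4263780 = -4263780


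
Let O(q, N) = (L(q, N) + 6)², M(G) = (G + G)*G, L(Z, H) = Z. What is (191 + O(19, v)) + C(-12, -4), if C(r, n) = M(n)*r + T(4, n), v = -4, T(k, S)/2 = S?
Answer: 424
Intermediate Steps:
T(k, S) = 2*S
M(G) = 2*G² (M(G) = (2*G)*G = 2*G²)
C(r, n) = 2*n + 2*r*n² (C(r, n) = (2*n²)*r + 2*n = 2*r*n² + 2*n = 2*n + 2*r*n²)
O(q, N) = (6 + q)² (O(q, N) = (q + 6)² = (6 + q)²)
(191 + O(19, v)) + C(-12, -4) = (191 + (6 + 19)²) + 2*(-4)*(1 - 4*(-12)) = (191 + 25²) + 2*(-4)*(1 + 48) = (191 + 625) + 2*(-4)*49 = 816 - 392 = 424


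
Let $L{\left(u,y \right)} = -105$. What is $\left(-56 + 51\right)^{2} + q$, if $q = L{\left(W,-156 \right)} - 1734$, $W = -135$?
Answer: $-1814$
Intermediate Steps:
$q = -1839$ ($q = -105 - 1734 = -1839$)
$\left(-56 + 51\right)^{2} + q = \left(-56 + 51\right)^{2} - 1839 = \left(-5\right)^{2} - 1839 = 25 - 1839 = -1814$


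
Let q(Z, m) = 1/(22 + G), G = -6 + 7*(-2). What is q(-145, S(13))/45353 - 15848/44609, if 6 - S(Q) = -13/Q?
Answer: -46369809/130525934 ≈ -0.35525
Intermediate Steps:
G = -20 (G = -6 - 14 = -20)
S(Q) = 6 + 13/Q (S(Q) = 6 - (-13)/Q = 6 + 13/Q)
q(Z, m) = ½ (q(Z, m) = 1/(22 - 20) = 1/2 = ½)
q(-145, S(13))/45353 - 15848/44609 = (½)/45353 - 15848/44609 = (½)*(1/45353) - 15848*1/44609 = 1/90706 - 15848/44609 = -46369809/130525934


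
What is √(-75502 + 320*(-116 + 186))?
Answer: I*√53102 ≈ 230.44*I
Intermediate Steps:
√(-75502 + 320*(-116 + 186)) = √(-75502 + 320*70) = √(-75502 + 22400) = √(-53102) = I*√53102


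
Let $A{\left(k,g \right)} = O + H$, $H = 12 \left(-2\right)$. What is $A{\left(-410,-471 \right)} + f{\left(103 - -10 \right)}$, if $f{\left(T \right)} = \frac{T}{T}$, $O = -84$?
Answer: $-107$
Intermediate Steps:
$H = -24$
$A{\left(k,g \right)} = -108$ ($A{\left(k,g \right)} = -84 - 24 = -108$)
$f{\left(T \right)} = 1$
$A{\left(-410,-471 \right)} + f{\left(103 - -10 \right)} = -108 + 1 = -107$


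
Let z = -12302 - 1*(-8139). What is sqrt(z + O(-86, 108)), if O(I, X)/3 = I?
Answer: I*sqrt(4421) ≈ 66.491*I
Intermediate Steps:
O(I, X) = 3*I
z = -4163 (z = -12302 + 8139 = -4163)
sqrt(z + O(-86, 108)) = sqrt(-4163 + 3*(-86)) = sqrt(-4163 - 258) = sqrt(-4421) = I*sqrt(4421)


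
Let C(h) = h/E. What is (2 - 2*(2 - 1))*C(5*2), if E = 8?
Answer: 0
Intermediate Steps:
C(h) = h/8
(2 - 2*(2 - 1))*C(5*2) = (2 - 2*(2 - 1))*((5*2)/8) = (2 - 2*1)*((⅛)*10) = (2 - 2)*(5/4) = 0*(5/4) = 0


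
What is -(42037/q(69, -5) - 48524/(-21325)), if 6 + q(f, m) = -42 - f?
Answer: 890761717/2495025 ≈ 357.02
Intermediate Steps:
q(f, m) = -48 - f (q(f, m) = -6 + (-42 - f) = -48 - f)
-(42037/q(69, -5) - 48524/(-21325)) = -(42037/(-48 - 1*69) - 48524/(-21325)) = -(42037/(-48 - 69) - 48524*(-1/21325)) = -(42037/(-117) + 48524/21325) = -(42037*(-1/117) + 48524/21325) = -(-42037/117 + 48524/21325) = -1*(-890761717/2495025) = 890761717/2495025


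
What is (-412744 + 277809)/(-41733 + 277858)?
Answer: -26987/47225 ≈ -0.57146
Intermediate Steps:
(-412744 + 277809)/(-41733 + 277858) = -134935/236125 = -134935*1/236125 = -26987/47225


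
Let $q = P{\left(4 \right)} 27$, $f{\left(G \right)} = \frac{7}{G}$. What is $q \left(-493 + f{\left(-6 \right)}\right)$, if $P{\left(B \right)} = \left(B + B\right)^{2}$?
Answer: $-853920$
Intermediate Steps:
$P{\left(B \right)} = 4 B^{2}$ ($P{\left(B \right)} = \left(2 B\right)^{2} = 4 B^{2}$)
$q = 1728$ ($q = 4 \cdot 4^{2} \cdot 27 = 4 \cdot 16 \cdot 27 = 64 \cdot 27 = 1728$)
$q \left(-493 + f{\left(-6 \right)}\right) = 1728 \left(-493 + \frac{7}{-6}\right) = 1728 \left(-493 + 7 \left(- \frac{1}{6}\right)\right) = 1728 \left(-493 - \frac{7}{6}\right) = 1728 \left(- \frac{2965}{6}\right) = -853920$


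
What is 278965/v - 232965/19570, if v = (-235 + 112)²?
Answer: 386963513/59214906 ≈ 6.5349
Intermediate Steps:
v = 15129 (v = (-123)² = 15129)
278965/v - 232965/19570 = 278965/15129 - 232965/19570 = 278965*(1/15129) - 232965*1/19570 = 278965/15129 - 46593/3914 = 386963513/59214906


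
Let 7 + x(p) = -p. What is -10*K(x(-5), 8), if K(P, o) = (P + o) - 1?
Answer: -50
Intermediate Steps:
x(p) = -7 - p
K(P, o) = -1 + P + o
-10*K(x(-5), 8) = -10*(-1 + (-7 - 1*(-5)) + 8) = -10*(-1 + (-7 + 5) + 8) = -10*(-1 - 2 + 8) = -10*5 = -50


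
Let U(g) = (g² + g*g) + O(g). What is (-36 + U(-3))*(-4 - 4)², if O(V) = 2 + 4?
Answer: -768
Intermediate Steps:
O(V) = 6
U(g) = 6 + 2*g² (U(g) = (g² + g*g) + 6 = (g² + g²) + 6 = 2*g² + 6 = 6 + 2*g²)
(-36 + U(-3))*(-4 - 4)² = (-36 + (6 + 2*(-3)²))*(-4 - 4)² = (-36 + (6 + 2*9))*(-8)² = (-36 + (6 + 18))*64 = (-36 + 24)*64 = -12*64 = -768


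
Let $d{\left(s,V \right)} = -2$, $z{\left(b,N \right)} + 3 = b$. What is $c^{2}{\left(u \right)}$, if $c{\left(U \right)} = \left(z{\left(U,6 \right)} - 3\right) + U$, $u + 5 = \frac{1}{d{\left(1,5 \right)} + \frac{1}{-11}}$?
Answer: $\frac{152100}{529} \approx 287.52$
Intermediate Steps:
$z{\left(b,N \right)} = -3 + b$
$u = - \frac{126}{23}$ ($u = -5 + \frac{1}{-2 + \frac{1}{-11}} = -5 + \frac{1}{-2 - \frac{1}{11}} = -5 + \frac{1}{- \frac{23}{11}} = -5 - \frac{11}{23} = - \frac{126}{23} \approx -5.4783$)
$c{\left(U \right)} = -6 + 2 U$ ($c{\left(U \right)} = \left(\left(-3 + U\right) - 3\right) + U = \left(-6 + U\right) + U = -6 + 2 U$)
$c^{2}{\left(u \right)} = \left(-6 + 2 \left(- \frac{126}{23}\right)\right)^{2} = \left(-6 - \frac{252}{23}\right)^{2} = \left(- \frac{390}{23}\right)^{2} = \frac{152100}{529}$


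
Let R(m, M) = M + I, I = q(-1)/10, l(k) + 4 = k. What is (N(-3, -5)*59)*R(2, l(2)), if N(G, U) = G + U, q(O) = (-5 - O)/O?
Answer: 3776/5 ≈ 755.20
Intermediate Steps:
l(k) = -4 + k
q(O) = (-5 - O)/O
I = ⅖ (I = ((-5 - 1*(-1))/(-1))/10 = -(-5 + 1)*(⅒) = -1*(-4)*(⅒) = 4*(⅒) = ⅖ ≈ 0.40000)
R(m, M) = ⅖ + M (R(m, M) = M + ⅖ = ⅖ + M)
(N(-3, -5)*59)*R(2, l(2)) = ((-3 - 5)*59)*(⅖ + (-4 + 2)) = (-8*59)*(⅖ - 2) = -472*(-8/5) = 3776/5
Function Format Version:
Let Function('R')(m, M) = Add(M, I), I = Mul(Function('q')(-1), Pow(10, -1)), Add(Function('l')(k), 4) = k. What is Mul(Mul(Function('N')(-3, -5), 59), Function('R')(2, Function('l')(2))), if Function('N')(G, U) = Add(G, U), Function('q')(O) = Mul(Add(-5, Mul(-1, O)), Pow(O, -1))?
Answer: Rational(3776, 5) ≈ 755.20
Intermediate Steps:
Function('l')(k) = Add(-4, k)
Function('q')(O) = Mul(Pow(O, -1), Add(-5, Mul(-1, O)))
I = Rational(2, 5) (I = Mul(Mul(Pow(-1, -1), Add(-5, Mul(-1, -1))), Pow(10, -1)) = Mul(Mul(-1, Add(-5, 1)), Rational(1, 10)) = Mul(Mul(-1, -4), Rational(1, 10)) = Mul(4, Rational(1, 10)) = Rational(2, 5) ≈ 0.40000)
Function('R')(m, M) = Add(Rational(2, 5), M) (Function('R')(m, M) = Add(M, Rational(2, 5)) = Add(Rational(2, 5), M))
Mul(Mul(Function('N')(-3, -5), 59), Function('R')(2, Function('l')(2))) = Mul(Mul(Add(-3, -5), 59), Add(Rational(2, 5), Add(-4, 2))) = Mul(Mul(-8, 59), Add(Rational(2, 5), -2)) = Mul(-472, Rational(-8, 5)) = Rational(3776, 5)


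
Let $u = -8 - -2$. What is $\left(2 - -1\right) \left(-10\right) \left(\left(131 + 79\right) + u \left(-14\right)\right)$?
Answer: $-8820$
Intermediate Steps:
$u = -6$ ($u = -8 + 2 = -6$)
$\left(2 - -1\right) \left(-10\right) \left(\left(131 + 79\right) + u \left(-14\right)\right) = \left(2 - -1\right) \left(-10\right) \left(\left(131 + 79\right) - -84\right) = \left(2 + 1\right) \left(-10\right) \left(210 + 84\right) = 3 \left(-10\right) 294 = \left(-30\right) 294 = -8820$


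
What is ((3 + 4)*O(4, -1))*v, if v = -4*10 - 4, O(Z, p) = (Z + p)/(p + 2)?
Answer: -924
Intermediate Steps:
O(Z, p) = (Z + p)/(2 + p)
v = -44 (v = -40 - 4 = -44)
((3 + 4)*O(4, -1))*v = ((3 + 4)*((4 - 1)/(2 - 1)))*(-44) = (7*(3/1))*(-44) = (7*(1*3))*(-44) = (7*3)*(-44) = 21*(-44) = -924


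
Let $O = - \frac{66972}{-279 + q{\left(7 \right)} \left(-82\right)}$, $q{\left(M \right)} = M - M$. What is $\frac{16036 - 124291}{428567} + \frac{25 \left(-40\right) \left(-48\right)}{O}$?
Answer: $\frac{477676600845}{2391832427} \approx 199.71$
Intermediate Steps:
$q{\left(M \right)} = 0$
$O = \frac{22324}{93}$ ($O = - \frac{66972}{-279 + 0 \left(-82\right)} = - \frac{66972}{-279 + 0} = - \frac{66972}{-279} = \left(-66972\right) \left(- \frac{1}{279}\right) = \frac{22324}{93} \approx 240.04$)
$\frac{16036 - 124291}{428567} + \frac{25 \left(-40\right) \left(-48\right)}{O} = \frac{16036 - 124291}{428567} + \frac{25 \left(-40\right) \left(-48\right)}{\frac{22324}{93}} = \left(16036 - 124291\right) \frac{1}{428567} + \left(-1000\right) \left(-48\right) \frac{93}{22324} = \left(-108255\right) \frac{1}{428567} + 48000 \cdot \frac{93}{22324} = - \frac{108255}{428567} + \frac{1116000}{5581} = \frac{477676600845}{2391832427}$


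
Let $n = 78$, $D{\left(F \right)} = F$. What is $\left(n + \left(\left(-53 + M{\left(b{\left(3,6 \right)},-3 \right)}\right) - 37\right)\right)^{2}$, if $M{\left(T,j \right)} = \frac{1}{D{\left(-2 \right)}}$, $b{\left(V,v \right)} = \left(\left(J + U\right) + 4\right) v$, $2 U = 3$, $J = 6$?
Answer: $\frac{625}{4} \approx 156.25$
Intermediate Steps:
$U = \frac{3}{2}$ ($U = \frac{1}{2} \cdot 3 = \frac{3}{2} \approx 1.5$)
$b{\left(V,v \right)} = \frac{23 v}{2}$ ($b{\left(V,v \right)} = \left(\left(6 + \frac{3}{2}\right) + 4\right) v = \left(\frac{15}{2} + 4\right) v = \frac{23 v}{2}$)
$M{\left(T,j \right)} = - \frac{1}{2}$ ($M{\left(T,j \right)} = \frac{1}{-2} = - \frac{1}{2}$)
$\left(n + \left(\left(-53 + M{\left(b{\left(3,6 \right)},-3 \right)}\right) - 37\right)\right)^{2} = \left(78 - \frac{181}{2}\right)^{2} = \left(- \frac{25}{2}\right)^{2} = \frac{625}{4}$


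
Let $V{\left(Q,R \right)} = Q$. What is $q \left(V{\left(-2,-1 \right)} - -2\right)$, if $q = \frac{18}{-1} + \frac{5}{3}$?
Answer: $0$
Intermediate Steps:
$q = - \frac{49}{3}$ ($q = 18 \left(-1\right) + 5 \cdot \frac{1}{3} = -18 + \frac{5}{3} = - \frac{49}{3} \approx -16.333$)
$q \left(V{\left(-2,-1 \right)} - -2\right) = - \frac{49 \left(-2 - -2\right)}{3} = - \frac{49 \left(-2 + 2\right)}{3} = \left(- \frac{49}{3}\right) 0 = 0$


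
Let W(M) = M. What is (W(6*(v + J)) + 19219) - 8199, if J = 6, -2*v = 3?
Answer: 11047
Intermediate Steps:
v = -3/2 (v = -1/2*3 = -3/2 ≈ -1.5000)
(W(6*(v + J)) + 19219) - 8199 = (6*(-3/2 + 6) + 19219) - 8199 = (6*(9/2) + 19219) - 8199 = (27 + 19219) - 8199 = 19246 - 8199 = 11047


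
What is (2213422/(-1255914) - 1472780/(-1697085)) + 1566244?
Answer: 37091992163401049/23682142341 ≈ 1.5662e+6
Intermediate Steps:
(2213422/(-1255914) - 1472780/(-1697085)) + 1566244 = (2213422*(-1/1255914) - 1472780*(-1/1697085)) + 1566244 = (-1106711/627957 + 294556/339417) + 1566244 = -21185336155/23682142341 + 1566244 = 37091992163401049/23682142341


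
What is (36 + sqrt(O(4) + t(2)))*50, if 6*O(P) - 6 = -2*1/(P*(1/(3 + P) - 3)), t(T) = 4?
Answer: 1800 + 5*sqrt(18105)/6 ≈ 1912.1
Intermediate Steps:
O(P) = 1 - 1/(3*P*(-3 + 1/(3 + P))) (O(P) = 1 + (-2*1/(P*(1/(3 + P) - 3)))/6 = 1 + (-2*1/(P*(-3 + 1/(3 + P))))/6 = 1 + (-2/(P*(-3 + 1/(3 + P))))/6 = 1 - 1/(3*P*(-3 + 1/(3 + P))))
(36 + sqrt(O(4) + t(2)))*50 = (36 + sqrt((1/3)*(3 + 9*4**2 + 25*4)/(4*(8 + 3*4)) + 4))*50 = (36 + sqrt((1/3)*(1/4)*(3 + 9*16 + 100)/(8 + 12) + 4))*50 = (36 + sqrt((1/3)*(1/4)*(3 + 144 + 100)/20 + 4))*50 = (36 + sqrt((1/3)*(1/4)*(1/20)*247 + 4))*50 = (36 + sqrt(247/240 + 4))*50 = (36 + sqrt(1207/240))*50 = (36 + sqrt(18105)/60)*50 = 1800 + 5*sqrt(18105)/6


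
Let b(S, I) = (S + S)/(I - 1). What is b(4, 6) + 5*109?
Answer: 2733/5 ≈ 546.60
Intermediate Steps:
b(S, I) = 2*S/(-1 + I) (b(S, I) = (2*S)/(-1 + I) = 2*S/(-1 + I))
b(4, 6) + 5*109 = 2*4/(-1 + 6) + 5*109 = 2*4/5 + 545 = 2*4*(⅕) + 545 = 8/5 + 545 = 2733/5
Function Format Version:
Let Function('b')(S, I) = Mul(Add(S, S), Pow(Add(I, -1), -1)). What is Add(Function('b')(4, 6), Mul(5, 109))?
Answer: Rational(2733, 5) ≈ 546.60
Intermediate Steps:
Function('b')(S, I) = Mul(2, S, Pow(Add(-1, I), -1)) (Function('b')(S, I) = Mul(Mul(2, S), Pow(Add(-1, I), -1)) = Mul(2, S, Pow(Add(-1, I), -1)))
Add(Function('b')(4, 6), Mul(5, 109)) = Add(Mul(2, 4, Pow(Add(-1, 6), -1)), Mul(5, 109)) = Add(Mul(2, 4, Pow(5, -1)), 545) = Add(Mul(2, 4, Rational(1, 5)), 545) = Add(Rational(8, 5), 545) = Rational(2733, 5)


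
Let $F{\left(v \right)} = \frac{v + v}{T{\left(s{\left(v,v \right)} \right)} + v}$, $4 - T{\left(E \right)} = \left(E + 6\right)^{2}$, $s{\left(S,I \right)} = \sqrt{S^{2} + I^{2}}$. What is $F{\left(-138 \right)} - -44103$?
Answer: $\frac{16077639841521}{364547473} - \frac{114264 \sqrt{2}}{364547473} \approx 44103.0$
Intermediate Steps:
$s{\left(S,I \right)} = \sqrt{I^{2} + S^{2}}$
$T{\left(E \right)} = 4 - \left(6 + E\right)^{2}$ ($T{\left(E \right)} = 4 - \left(E + 6\right)^{2} = 4 - \left(6 + E\right)^{2}$)
$F{\left(v \right)} = \frac{2 v}{4 + v - \left(6 + \sqrt{2} \sqrt{v^{2}}\right)^{2}}$ ($F{\left(v \right)} = \frac{v + v}{\left(4 - \left(6 + \sqrt{v^{2} + v^{2}}\right)^{2}\right) + v} = \frac{2 v}{\left(4 - \left(6 + \sqrt{2 v^{2}}\right)^{2}\right) + v} = \frac{2 v}{\left(4 - \left(6 + \sqrt{2} \sqrt{v^{2}}\right)^{2}\right) + v} = \frac{2 v}{4 + v - \left(6 + \sqrt{2} \sqrt{v^{2}}\right)^{2}}$)
$F{\left(-138 \right)} - -44103 = 2 \left(-138\right) \frac{1}{4 - 138 - \left(6 + \sqrt{2} \sqrt{\left(-138\right)^{2}}\right)^{2}} - -44103 = 2 \left(-138\right) \frac{1}{4 - 138 - \left(6 + \sqrt{2} \sqrt{19044}\right)^{2}} + 44103 = 2 \left(-138\right) \frac{1}{4 - 138 - \left(6 + \sqrt{2} \cdot 138\right)^{2}} + 44103 = 2 \left(-138\right) \frac{1}{4 - 138 - \left(6 + 138 \sqrt{2}\right)^{2}} + 44103 = 2 \left(-138\right) \frac{1}{-134 - \left(6 + 138 \sqrt{2}\right)^{2}} + 44103 = - \frac{276}{-134 - \left(6 + 138 \sqrt{2}\right)^{2}} + 44103 = 44103 - \frac{276}{-134 - \left(6 + 138 \sqrt{2}\right)^{2}}$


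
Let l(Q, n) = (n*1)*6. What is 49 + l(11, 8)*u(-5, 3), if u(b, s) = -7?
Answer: -287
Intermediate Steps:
l(Q, n) = 6*n (l(Q, n) = n*6 = 6*n)
49 + l(11, 8)*u(-5, 3) = 49 + (6*8)*(-7) = 49 + 48*(-7) = 49 - 336 = -287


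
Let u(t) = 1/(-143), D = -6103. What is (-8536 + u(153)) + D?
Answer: -2093378/143 ≈ -14639.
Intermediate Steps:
u(t) = -1/143
(-8536 + u(153)) + D = (-8536 - 1/143) - 6103 = -1220649/143 - 6103 = -2093378/143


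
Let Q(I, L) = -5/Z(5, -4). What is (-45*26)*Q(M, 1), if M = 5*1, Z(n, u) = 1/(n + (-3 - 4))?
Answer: -11700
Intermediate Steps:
Z(n, u) = 1/(-7 + n) (Z(n, u) = 1/(n - 7) = 1/(-7 + n))
M = 5
Q(I, L) = 10 (Q(I, L) = -5/(1/(-7 + 5)) = -5/(1/(-2)) = -5/(-½) = -5*(-2) = 10)
(-45*26)*Q(M, 1) = -45*26*10 = -1170*10 = -11700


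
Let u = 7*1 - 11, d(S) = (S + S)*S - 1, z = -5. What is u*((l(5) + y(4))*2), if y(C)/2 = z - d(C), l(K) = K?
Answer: 536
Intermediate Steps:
d(S) = -1 + 2*S² (d(S) = (2*S)*S - 1 = 2*S² - 1 = -1 + 2*S²)
u = -4 (u = 7 - 11 = -4)
y(C) = -8 - 4*C² (y(C) = 2*(-5 - (-1 + 2*C²)) = 2*(-5 + (1 - 2*C²)) = 2*(-4 - 2*C²) = -8 - 4*C²)
u*((l(5) + y(4))*2) = -4*(5 + (-8 - 4*4²))*2 = -4*(5 + (-8 - 4*16))*2 = -4*(5 + (-8 - 64))*2 = -4*(5 - 72)*2 = -(-268)*2 = -4*(-134) = 536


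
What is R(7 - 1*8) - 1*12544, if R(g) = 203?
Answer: -12341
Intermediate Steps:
R(7 - 1*8) - 1*12544 = 203 - 1*12544 = 203 - 12544 = -12341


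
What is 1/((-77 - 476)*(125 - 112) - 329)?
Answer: -1/7518 ≈ -0.00013301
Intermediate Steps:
1/((-77 - 476)*(125 - 112) - 329) = 1/(-553*13 - 329) = 1/(-7189 - 329) = 1/(-7518) = -1/7518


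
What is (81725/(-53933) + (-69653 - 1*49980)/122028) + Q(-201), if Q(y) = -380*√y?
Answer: -16424904889/6581336124 - 380*I*√201 ≈ -2.4957 - 5387.4*I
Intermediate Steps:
(81725/(-53933) + (-69653 - 1*49980)/122028) + Q(-201) = (81725/(-53933) + (-69653 - 1*49980)/122028) - 380*I*√201 = (81725*(-1/53933) + (-69653 - 49980)*(1/122028)) - 380*I*√201 = (-81725/53933 - 119633*1/122028) - 380*I*√201 = (-81725/53933 - 119633/122028) - 380*I*√201 = -16424904889/6581336124 - 380*I*√201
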